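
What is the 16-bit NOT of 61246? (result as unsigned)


~0b1110111100111110 = 0b1000011000001 = 4289 (16-bit unsigned)

4289


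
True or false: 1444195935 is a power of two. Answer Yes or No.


0b1010110000101001010111001011111. Multiple bits set => No

No


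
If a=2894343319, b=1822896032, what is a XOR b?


2894343319 ^ 1822896032 = 3223520055

3223520055


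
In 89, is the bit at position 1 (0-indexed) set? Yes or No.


0b1011001, bit 1 = 0. No

No


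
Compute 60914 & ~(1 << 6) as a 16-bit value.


60914 & ~(1 << 6) = 60850

60850


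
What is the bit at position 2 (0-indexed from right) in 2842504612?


0b10101001011011010010110110100100, position 2 = 1

1


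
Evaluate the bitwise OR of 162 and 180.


0b10100010 | 0b10110100 = 0b10110110 = 182

182


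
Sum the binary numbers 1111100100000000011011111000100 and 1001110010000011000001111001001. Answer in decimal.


1111100100000000011011111000100 + 1001110010000011000001111001001 = 11001010110000011011101110001101 = 3401694093

3401694093


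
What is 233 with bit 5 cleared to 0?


233 & ~(1 << 5) = 201

201


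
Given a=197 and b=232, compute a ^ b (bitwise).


197 ^ 232 = 45

45


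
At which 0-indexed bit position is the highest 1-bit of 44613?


0b1010111001000101. Highest set bit at position 15

15


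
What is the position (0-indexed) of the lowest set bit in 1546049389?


0b1011100001001101101011101101101. Lowest set bit at position 0

0


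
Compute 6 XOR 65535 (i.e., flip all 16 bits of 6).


6 ^ 65535 = 65529

65529


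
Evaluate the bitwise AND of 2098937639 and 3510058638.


0b1111101000110110011111100100111 & 0b11010001001101110011111010001110 = 0b1010001000100110011111000000110 = 1360215558

1360215558


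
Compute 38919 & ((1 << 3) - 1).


38919 & 7 = 7

7


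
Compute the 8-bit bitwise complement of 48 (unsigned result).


~0b110000 = 0b11001111 = 207 (8-bit unsigned)

207


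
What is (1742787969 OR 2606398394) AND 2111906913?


Step 1: 1742787969 | 2606398394 = 4294639547
Step 2: 4294639547 & 2111906913 = 2111841313

2111841313


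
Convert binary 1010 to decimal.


1010 in decimal = 10

10


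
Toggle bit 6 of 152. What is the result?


152 ^ (1 << 6) = 152 ^ 64 = 216

216


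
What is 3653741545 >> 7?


0b11011001110001111010101111101001 >> 7 = 0b1101100111000111101010111 = 28544855

28544855


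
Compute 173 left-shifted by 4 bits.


0b10101101 << 4 = 0b101011010000 = 2768

2768


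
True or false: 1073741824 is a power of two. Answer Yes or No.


0b1000000000000000000000000000000. Only one bit set => Yes

Yes


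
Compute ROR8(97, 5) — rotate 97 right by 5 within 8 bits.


Rotate 0b1100001 right by 5 (8-bit) = 0b1011 = 11

11


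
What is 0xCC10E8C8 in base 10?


CC10E8C8 hex = 3423660232 decimal

3423660232


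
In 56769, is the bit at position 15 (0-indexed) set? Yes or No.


0b1101110111000001, bit 15 = 1. Yes

Yes


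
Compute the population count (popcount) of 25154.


0b110001001000010 has 5 set bits

5


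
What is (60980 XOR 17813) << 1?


Step 1: 60980 ^ 17813 = 43937
Step 2: 43937 << 1 = 87874

87874


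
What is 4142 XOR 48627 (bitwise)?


0b1000000101110 ^ 0b1011110111110011 = 0b1010110111011101 = 44509

44509


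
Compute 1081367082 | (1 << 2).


1081367082 | (1 << 2) = 1081367082 | 4 = 1081367086

1081367086


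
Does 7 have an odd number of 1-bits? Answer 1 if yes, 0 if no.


0b111 has 3 ones => parity 1

1


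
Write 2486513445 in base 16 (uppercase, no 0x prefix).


2486513445 = 94352F25 hex

94352F25


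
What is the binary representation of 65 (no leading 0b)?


65 = 1000001 in binary

1000001


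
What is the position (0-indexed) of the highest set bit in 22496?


0b101011111100000. Highest set bit at position 14

14


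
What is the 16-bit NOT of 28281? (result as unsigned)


~0b110111001111001 = 0b1001000110000110 = 37254 (16-bit unsigned)

37254


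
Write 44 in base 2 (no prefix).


44 = 101100 in binary

101100


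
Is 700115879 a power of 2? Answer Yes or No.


0b101001101110101110101110100111. Multiple bits set => No

No


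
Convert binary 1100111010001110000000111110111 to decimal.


1100111010001110000000111110111 in decimal = 1732706807

1732706807


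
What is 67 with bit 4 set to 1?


67 | (1 << 4) = 67 | 16 = 83

83


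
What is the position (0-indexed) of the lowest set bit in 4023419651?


0b11101111110100001000001100000011. Lowest set bit at position 0

0


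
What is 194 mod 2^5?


194 & 31 = 2

2


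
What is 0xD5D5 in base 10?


D5D5 hex = 54741 decimal

54741


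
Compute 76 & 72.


0b1001100 & 0b1001000 = 0b1001000 = 72

72


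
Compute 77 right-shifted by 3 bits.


0b1001101 >> 3 = 0b1001 = 9

9


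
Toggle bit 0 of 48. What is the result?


48 ^ (1 << 0) = 48 ^ 1 = 49

49


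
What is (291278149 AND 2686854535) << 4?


Step 1: 291278149 & 2686854535 = 263429
Step 2: 263429 << 4 = 4214864

4214864


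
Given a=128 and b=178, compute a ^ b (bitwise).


128 ^ 178 = 50

50


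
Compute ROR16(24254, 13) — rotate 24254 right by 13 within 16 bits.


Rotate 0b101111010111110 right by 13 (16-bit) = 0b1111010111110010 = 62962

62962


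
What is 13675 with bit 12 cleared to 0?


13675 & ~(1 << 12) = 9579

9579


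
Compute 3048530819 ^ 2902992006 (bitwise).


0b10110101101101001110001110000011 ^ 0b10101101000010000010010010000110 = 0b11000101111001100011100000101 = 415024901

415024901


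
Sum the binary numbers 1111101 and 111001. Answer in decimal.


1111101 + 111001 = 10110110 = 182

182


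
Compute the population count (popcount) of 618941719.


0b100100111001000100110100010111 has 14 set bits

14


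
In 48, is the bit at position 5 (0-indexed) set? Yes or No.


0b110000, bit 5 = 1. Yes

Yes


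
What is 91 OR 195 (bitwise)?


0b1011011 | 0b11000011 = 0b11011011 = 219

219


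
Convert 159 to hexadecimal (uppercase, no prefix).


159 = 9F hex

9F


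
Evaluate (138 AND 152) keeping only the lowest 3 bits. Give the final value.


Step 1: 138 & 152 = 136
Step 2: 136 & 7 = 0

0


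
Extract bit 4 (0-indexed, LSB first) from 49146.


0b1011111111111010, position 4 = 1

1


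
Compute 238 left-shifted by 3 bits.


0b11101110 << 3 = 0b11101110000 = 1904

1904


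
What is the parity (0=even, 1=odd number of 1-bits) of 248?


0b11111000 has 5 ones => parity 1

1


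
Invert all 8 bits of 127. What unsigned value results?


127 ^ 255 = 128

128


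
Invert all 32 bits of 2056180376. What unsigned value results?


2056180376 ^ 4294967295 = 2238786919

2238786919


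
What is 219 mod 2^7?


219 & 127 = 91

91


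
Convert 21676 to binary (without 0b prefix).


21676 = 101010010101100 in binary

101010010101100


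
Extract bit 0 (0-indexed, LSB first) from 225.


0b11100001, position 0 = 1

1


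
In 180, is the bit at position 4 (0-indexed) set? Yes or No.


0b10110100, bit 4 = 1. Yes

Yes


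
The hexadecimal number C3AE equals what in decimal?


C3AE hex = 50094 decimal

50094


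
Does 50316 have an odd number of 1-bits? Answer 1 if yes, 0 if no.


0b1100010010001100 has 6 ones => parity 0

0


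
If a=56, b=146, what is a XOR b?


56 ^ 146 = 170

170


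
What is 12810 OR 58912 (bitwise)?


0b11001000001010 | 0b1110011000100000 = 0b1111011000101010 = 63018

63018


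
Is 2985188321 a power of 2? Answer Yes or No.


0b10110001111011100101101111100001. Multiple bits set => No

No


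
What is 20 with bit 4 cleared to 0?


20 & ~(1 << 4) = 4

4


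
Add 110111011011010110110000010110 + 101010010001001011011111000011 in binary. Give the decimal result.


110111011011010110110000010110 + 101010010001001011011111000011 = 1100001101100100010001111011001 = 1639064537

1639064537


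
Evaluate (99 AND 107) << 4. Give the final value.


Step 1: 99 & 107 = 99
Step 2: 99 << 4 = 1584

1584


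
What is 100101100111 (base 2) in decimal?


100101100111 in decimal = 2407

2407


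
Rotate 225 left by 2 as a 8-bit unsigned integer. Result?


Rotate 0b11100001 left by 2 (8-bit) = 0b10000111 = 135

135


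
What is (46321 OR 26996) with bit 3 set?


Step 1: 46321 | 26996 = 65013
Step 2: 65013 | (1 << 3) = 65013 | 8 = 65021

65021


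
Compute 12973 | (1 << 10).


12973 | (1 << 10) = 12973 | 1024 = 13997

13997


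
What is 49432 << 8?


0b1100000100011000 << 8 = 0b110000010001100000000000 = 12654592

12654592


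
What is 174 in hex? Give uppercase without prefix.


174 = AE hex

AE


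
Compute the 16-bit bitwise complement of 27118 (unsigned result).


~0b110100111101110 = 0b1001011000010001 = 38417 (16-bit unsigned)

38417


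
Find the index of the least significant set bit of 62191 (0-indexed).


0b1111001011101111. Lowest set bit at position 0

0


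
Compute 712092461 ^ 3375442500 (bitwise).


0b101010011100011010101100101101 ^ 0b11001001001100010010101001000100 = 0b11100011010000001000000101101001 = 3812655465

3812655465


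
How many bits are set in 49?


0b110001 has 3 set bits

3


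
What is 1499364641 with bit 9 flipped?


1499364641 ^ (1 << 9) = 1499364641 ^ 512 = 1499365153

1499365153


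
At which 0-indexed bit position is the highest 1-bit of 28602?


0b110111110111010. Highest set bit at position 14

14


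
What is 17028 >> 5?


0b100001010000100 >> 5 = 0b1000010100 = 532

532


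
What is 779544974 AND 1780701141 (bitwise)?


0b101110011101101110100110001110 & 0b1101010001000110101011111010101 = 0b101010001000100100000110000100 = 706888068

706888068


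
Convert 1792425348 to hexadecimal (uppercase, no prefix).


1792425348 = 6AD63D84 hex

6AD63D84


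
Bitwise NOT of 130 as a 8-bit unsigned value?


~0b10000010 = 0b1111101 = 125 (8-bit unsigned)

125


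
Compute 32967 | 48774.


0b1000000011000111 | 0b1011111010000110 = 0b1011111011000111 = 48839

48839


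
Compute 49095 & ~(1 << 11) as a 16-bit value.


49095 & ~(1 << 11) = 47047

47047


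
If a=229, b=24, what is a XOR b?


229 ^ 24 = 253

253


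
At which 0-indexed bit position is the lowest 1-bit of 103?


0b1100111. Lowest set bit at position 0

0


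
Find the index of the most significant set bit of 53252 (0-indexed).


0b1101000000000100. Highest set bit at position 15

15


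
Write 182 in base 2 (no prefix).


182 = 10110110 in binary

10110110


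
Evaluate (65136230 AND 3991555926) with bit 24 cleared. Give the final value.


Step 1: 65136230 & 3991555926 = 31475270
Step 2: 31475270 & ~(1 << 24) = 14698054

14698054


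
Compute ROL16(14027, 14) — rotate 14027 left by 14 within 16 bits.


Rotate 0b11011011001011 left by 14 (16-bit) = 0b1100110110110010 = 52658

52658


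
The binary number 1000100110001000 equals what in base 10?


1000100110001000 in decimal = 35208

35208


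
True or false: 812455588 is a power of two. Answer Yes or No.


0b110000011011010001011010100100. Multiple bits set => No

No


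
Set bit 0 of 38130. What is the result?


38130 | (1 << 0) = 38130 | 1 = 38131

38131


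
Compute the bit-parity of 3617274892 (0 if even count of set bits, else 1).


0b11010111100110110011110000001100 has 17 ones => parity 1

1


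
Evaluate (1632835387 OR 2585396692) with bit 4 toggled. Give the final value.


Step 1: 1632835387 | 2585396692 = 4217051135
Step 2: 4217051135 ^ (1 << 4) = 4217051135 ^ 16 = 4217051119

4217051119


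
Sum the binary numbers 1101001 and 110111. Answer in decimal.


1101001 + 110111 = 10100000 = 160

160


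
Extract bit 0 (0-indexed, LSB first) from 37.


0b100101, position 0 = 1

1


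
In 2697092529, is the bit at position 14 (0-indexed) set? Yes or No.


0b10100000110000100101110110110001, bit 14 = 1. Yes

Yes


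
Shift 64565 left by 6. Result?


0b1111110000110101 << 6 = 0b1111110000110101000000 = 4132160

4132160


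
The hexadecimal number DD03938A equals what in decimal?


DD03938A hex = 3707999114 decimal

3707999114


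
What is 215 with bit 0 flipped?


215 ^ (1 << 0) = 215 ^ 1 = 214

214


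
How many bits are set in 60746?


0b1110110101001010 has 9 set bits

9


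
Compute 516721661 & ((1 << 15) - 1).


516721661 & 32767 = 3069

3069


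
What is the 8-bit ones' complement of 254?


254 ^ 255 = 1

1


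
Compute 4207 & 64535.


0b1000001101111 & 0b1111110000010111 = 0b1000000000111 = 4103

4103


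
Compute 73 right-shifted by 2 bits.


0b1001001 >> 2 = 0b10010 = 18

18


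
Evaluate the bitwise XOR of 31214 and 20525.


0b111100111101110 ^ 0b101000000101101 = 0b10100111000011 = 10691

10691


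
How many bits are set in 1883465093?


0b1110000010000110110010110000101 has 13 set bits

13


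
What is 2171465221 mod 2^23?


2171465221 & 8388607 = 7204357

7204357


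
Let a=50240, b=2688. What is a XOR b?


50240 ^ 2688 = 52928

52928


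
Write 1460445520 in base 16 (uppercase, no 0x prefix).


1460445520 = 570CA150 hex

570CA150


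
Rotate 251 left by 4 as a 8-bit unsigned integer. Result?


Rotate 0b11111011 left by 4 (8-bit) = 0b10111111 = 191

191


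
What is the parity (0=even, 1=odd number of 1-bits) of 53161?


0b1100111110101001 has 10 ones => parity 0

0


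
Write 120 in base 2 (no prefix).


120 = 1111000 in binary

1111000


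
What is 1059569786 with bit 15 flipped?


1059569786 ^ (1 << 15) = 1059569786 ^ 32768 = 1059537018

1059537018


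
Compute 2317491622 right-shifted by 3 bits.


0b10001010001000100001110110100110 >> 3 = 0b10001010001000100001110110100 = 289686452

289686452


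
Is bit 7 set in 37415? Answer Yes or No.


0b1001001000100111, bit 7 = 0. No

No


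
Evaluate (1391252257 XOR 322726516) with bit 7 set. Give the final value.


Step 1: 1391252257 ^ 322726516 = 1104197973
Step 2: 1104197973 | (1 << 7) = 1104197973 | 128 = 1104198101

1104198101


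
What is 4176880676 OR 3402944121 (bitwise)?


0b11111000111101100010010000100100 | 0b11001010110101001100111001111001 = 0b11111010111101101110111001111101 = 4210486909

4210486909


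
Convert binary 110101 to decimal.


110101 in decimal = 53

53


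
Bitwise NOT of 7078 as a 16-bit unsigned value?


~0b1101110100110 = 0b1110010001011001 = 58457 (16-bit unsigned)

58457


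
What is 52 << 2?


0b110100 << 2 = 0b11010000 = 208

208


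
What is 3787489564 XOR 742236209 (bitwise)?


0b11100001110000001000000100011100 ^ 0b101100001111011010000000110001 = 0b11001101111111010010000100101101 = 3455918381

3455918381


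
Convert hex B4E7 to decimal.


B4E7 hex = 46311 decimal

46311


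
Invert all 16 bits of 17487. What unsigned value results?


17487 ^ 65535 = 48048

48048


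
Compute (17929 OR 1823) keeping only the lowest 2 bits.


Step 1: 17929 | 1823 = 18207
Step 2: 18207 & 3 = 3

3


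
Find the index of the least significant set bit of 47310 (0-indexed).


0b1011100011001110. Lowest set bit at position 1

1


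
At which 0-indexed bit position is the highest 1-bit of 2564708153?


0b10011000110111100101011100111001. Highest set bit at position 31

31


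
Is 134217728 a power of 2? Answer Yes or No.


0b1000000000000000000000000000. Only one bit set => Yes

Yes


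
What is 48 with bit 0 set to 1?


48 | (1 << 0) = 48 | 1 = 49

49


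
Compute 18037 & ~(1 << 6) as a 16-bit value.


18037 & ~(1 << 6) = 17973

17973


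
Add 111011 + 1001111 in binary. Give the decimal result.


111011 + 1001111 = 10001010 = 138

138


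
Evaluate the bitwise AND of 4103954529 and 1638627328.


0b11110100100111010110000001100001 & 0b1100001101010110111100000000000 = 0b1100000100010010110000000000000 = 1619615744

1619615744


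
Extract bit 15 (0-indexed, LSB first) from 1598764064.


0b1011111010010110011010000100000, position 15 = 0

0


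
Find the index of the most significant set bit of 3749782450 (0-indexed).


0b11011111100000010010001110110010. Highest set bit at position 31

31


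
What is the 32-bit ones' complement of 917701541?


917701541 ^ 4294967295 = 3377265754

3377265754


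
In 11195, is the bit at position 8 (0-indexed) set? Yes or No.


0b10101110111011, bit 8 = 1. Yes

Yes


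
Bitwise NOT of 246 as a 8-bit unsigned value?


~0b11110110 = 0b1001 = 9 (8-bit unsigned)

9


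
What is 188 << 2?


0b10111100 << 2 = 0b1011110000 = 752

752


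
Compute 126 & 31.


0b1111110 & 0b11111 = 0b11110 = 30

30


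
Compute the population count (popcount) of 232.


0b11101000 has 4 set bits

4


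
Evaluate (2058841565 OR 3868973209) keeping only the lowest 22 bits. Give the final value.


Step 1: 2058841565 | 3868973209 = 4273995229
Step 2: 4273995229 & 4194303 = 4193757

4193757


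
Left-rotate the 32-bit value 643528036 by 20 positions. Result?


Rotate 0b100110010110110111010101100100 left by 20 (32-bit) = 0b1010110010000100110010110110111 = 1447191991

1447191991


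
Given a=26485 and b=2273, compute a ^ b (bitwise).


26485 ^ 2273 = 28564

28564


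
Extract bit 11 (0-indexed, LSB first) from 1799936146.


0b1101011010010001101100010010010, position 11 = 1

1


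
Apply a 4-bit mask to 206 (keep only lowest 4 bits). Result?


206 & 15 = 14

14


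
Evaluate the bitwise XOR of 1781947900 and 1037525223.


0b1101010001101100101110111111100 ^ 0b111101110101110110000011100111 = 0b1010111111000010011110100011011 = 1474379035

1474379035


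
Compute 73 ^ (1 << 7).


73 ^ (1 << 7) = 73 ^ 128 = 201

201


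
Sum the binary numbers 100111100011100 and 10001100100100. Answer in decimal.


100111100011100 + 10001100100100 = 111001001000000 = 29248

29248


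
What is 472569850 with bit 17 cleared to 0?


472569850 & ~(1 << 17) = 472438778

472438778


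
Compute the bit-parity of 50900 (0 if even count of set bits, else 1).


0b1100011011010100 has 8 ones => parity 0

0


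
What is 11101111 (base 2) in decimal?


11101111 in decimal = 239

239


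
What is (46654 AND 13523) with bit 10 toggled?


Step 1: 46654 & 13523 = 13330
Step 2: 13330 ^ (1 << 10) = 13330 ^ 1024 = 12306

12306


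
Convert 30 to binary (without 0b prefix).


30 = 11110 in binary

11110


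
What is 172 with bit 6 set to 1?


172 | (1 << 6) = 172 | 64 = 236

236


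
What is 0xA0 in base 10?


A0 hex = 160 decimal

160


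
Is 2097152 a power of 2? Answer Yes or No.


0b1000000000000000000000. Only one bit set => Yes

Yes


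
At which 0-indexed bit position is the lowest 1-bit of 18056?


0b100011010001000. Lowest set bit at position 3

3


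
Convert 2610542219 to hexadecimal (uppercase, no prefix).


2610542219 = 9B99B68B hex

9B99B68B


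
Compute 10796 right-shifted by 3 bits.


0b10101000101100 >> 3 = 0b10101000101 = 1349

1349


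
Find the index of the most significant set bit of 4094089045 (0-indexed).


0b11110100000001101101011101010101. Highest set bit at position 31

31


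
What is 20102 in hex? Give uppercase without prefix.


20102 = 4E86 hex

4E86


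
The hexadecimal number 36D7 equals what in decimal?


36D7 hex = 14039 decimal

14039


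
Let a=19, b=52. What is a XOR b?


19 ^ 52 = 39

39


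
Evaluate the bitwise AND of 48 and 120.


0b110000 & 0b1111000 = 0b110000 = 48

48


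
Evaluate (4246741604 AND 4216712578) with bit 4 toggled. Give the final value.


Step 1: 4246741604 & 4216712578 = 4177534976
Step 2: 4177534976 ^ (1 << 4) = 4177534976 ^ 16 = 4177534992

4177534992


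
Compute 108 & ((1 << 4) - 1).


108 & 15 = 12

12


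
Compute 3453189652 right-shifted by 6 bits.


0b11001101110100110111111000010100 >> 6 = 0b11001101110100110111111000 = 53956088

53956088


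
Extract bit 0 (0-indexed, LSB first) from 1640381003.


0b1100001110001100011101001001011, position 0 = 1

1


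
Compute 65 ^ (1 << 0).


65 ^ (1 << 0) = 65 ^ 1 = 64

64


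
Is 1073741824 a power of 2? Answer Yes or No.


0b1000000000000000000000000000000. Only one bit set => Yes

Yes


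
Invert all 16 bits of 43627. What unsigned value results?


43627 ^ 65535 = 21908

21908


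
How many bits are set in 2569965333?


0b10011001001011101000111100010101 has 16 set bits

16


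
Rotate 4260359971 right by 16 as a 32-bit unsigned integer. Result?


Rotate 0b11111101111011111110111100100011 right by 16 (32-bit) = 0b11101111001000111111110111101111 = 4012113391

4012113391


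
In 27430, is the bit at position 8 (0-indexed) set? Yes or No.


0b110101100100110, bit 8 = 1. Yes

Yes


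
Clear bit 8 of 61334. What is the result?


61334 & ~(1 << 8) = 61078

61078


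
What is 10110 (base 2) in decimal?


10110 in decimal = 22

22


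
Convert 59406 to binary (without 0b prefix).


59406 = 1110100000001110 in binary

1110100000001110


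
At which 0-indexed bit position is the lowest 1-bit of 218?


0b11011010. Lowest set bit at position 1

1


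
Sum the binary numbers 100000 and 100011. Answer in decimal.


100000 + 100011 = 1000011 = 67

67


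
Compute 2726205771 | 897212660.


0b10100010011111101001100101001011 | 0b110101011110100110000011110100 = 0b10110111011111101111100111111111 = 3078552063

3078552063


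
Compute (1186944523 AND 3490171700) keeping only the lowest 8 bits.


Step 1: 1186944523 & 3490171700 = 1074217472
Step 2: 1074217472 & 255 = 0

0


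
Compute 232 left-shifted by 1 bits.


0b11101000 << 1 = 0b111010000 = 464

464


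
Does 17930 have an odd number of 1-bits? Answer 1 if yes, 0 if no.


0b100011000001010 has 5 ones => parity 1

1


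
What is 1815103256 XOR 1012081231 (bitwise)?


0b1101100001100000100011100011000 ^ 0b111100010100110010001001001111 = 0b1010000011000110110010101010111 = 1348691287

1348691287


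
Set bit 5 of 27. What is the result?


27 | (1 << 5) = 27 | 32 = 59

59


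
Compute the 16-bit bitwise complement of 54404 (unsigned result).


~0b1101010010000100 = 0b10101101111011 = 11131 (16-bit unsigned)

11131


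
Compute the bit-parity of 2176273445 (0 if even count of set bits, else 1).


0b10000001101101110100110000100101 has 14 ones => parity 0

0


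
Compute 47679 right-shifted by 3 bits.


0b1011101000111111 >> 3 = 0b1011101000111 = 5959

5959


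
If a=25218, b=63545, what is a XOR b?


25218 ^ 63545 = 39611

39611


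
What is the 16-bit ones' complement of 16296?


16296 ^ 65535 = 49239

49239


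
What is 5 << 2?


0b101 << 2 = 0b10100 = 20

20


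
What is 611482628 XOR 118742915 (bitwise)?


0b100100011100100111110000000100 ^ 0b111000100111101111110000011 = 0b100011011000011010001110000111 = 593601415

593601415


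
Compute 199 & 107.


0b11000111 & 0b1101011 = 0b1000011 = 67

67


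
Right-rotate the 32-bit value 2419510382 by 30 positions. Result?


Rotate 0b10010000001101101100110001101110 right by 30 (32-bit) = 0b1000000110110110011000110111010 = 1088106938

1088106938


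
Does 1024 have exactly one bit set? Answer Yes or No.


0b10000000000. Only one bit set => Yes

Yes


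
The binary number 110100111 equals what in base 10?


110100111 in decimal = 423

423


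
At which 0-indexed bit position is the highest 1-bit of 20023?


0b100111000110111. Highest set bit at position 14

14


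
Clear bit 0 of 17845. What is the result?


17845 & ~(1 << 0) = 17844

17844


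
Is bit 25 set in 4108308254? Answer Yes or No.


0b11110100110111111100111100011110, bit 25 = 0. No

No


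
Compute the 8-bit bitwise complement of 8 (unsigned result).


~0b1000 = 0b11110111 = 247 (8-bit unsigned)

247


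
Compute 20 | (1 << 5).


20 | (1 << 5) = 20 | 32 = 52

52


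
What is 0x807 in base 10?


807 hex = 2055 decimal

2055


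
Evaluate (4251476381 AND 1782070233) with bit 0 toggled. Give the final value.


Step 1: 4251476381 & 1782070233 = 1747460505
Step 2: 1747460505 ^ (1 << 0) = 1747460505 ^ 1 = 1747460504

1747460504


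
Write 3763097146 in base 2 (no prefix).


3763097146 = 11100000010011000100111000111010 in binary

11100000010011000100111000111010


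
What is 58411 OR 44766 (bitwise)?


0b1110010000101011 | 0b1010111011011110 = 0b1110111011111111 = 61183

61183


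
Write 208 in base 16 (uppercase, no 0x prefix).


208 = D0 hex

D0


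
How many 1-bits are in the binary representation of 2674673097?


0b10011111011011000100010111001001 has 17 set bits

17


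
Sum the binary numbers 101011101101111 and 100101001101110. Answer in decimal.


101011101101111 + 100101001101110 = 1010000111011101 = 41437

41437


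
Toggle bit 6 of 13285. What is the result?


13285 ^ (1 << 6) = 13285 ^ 64 = 13221

13221


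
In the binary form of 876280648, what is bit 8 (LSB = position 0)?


0b110100001110101111101101001000, position 8 = 1

1


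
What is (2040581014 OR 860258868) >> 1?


Step 1: 2040581014 | 860258868 = 2078722998
Step 2: 2078722998 >> 1 = 1039361499

1039361499


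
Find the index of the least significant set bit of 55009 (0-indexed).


0b1101011011100001. Lowest set bit at position 0

0


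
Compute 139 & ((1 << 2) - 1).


139 & 3 = 3

3


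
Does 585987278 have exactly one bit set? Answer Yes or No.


0b100010111011010111010011001110. Multiple bits set => No

No


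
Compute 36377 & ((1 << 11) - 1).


36377 & 2047 = 1561

1561


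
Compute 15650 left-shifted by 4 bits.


0b11110100100010 << 4 = 0b111101001000100000 = 250400

250400


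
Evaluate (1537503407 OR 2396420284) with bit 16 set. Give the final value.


Step 1: 1537503407 | 2396420284 = 3757471935
Step 2: 3757471935 | (1 << 16) = 3757471935 | 65536 = 3757537471

3757537471


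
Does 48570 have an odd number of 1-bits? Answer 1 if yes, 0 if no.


0b1011110110111010 has 11 ones => parity 1

1


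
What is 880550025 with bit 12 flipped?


880550025 ^ (1 << 12) = 880550025 ^ 4096 = 880554121

880554121


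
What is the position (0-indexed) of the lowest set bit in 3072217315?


0b10110111000111100101000011100011. Lowest set bit at position 0

0


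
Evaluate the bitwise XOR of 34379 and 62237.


0b1000011001001011 ^ 0b1111001100011101 = 0b111010101010110 = 30038

30038


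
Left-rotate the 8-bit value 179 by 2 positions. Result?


Rotate 0b10110011 left by 2 (8-bit) = 0b11001110 = 206

206


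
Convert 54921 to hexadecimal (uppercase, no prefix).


54921 = D689 hex

D689


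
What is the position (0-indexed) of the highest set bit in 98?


0b1100010. Highest set bit at position 6

6


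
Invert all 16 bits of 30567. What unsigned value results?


30567 ^ 65535 = 34968

34968


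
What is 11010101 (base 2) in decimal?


11010101 in decimal = 213

213


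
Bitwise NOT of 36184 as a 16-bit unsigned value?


~0b1000110101011000 = 0b111001010100111 = 29351 (16-bit unsigned)

29351


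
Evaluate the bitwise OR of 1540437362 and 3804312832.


0b1011011110100010011010101110010 | 0b11100010110000010011010100000000 = 0b11111011110100010011010101110010 = 4224791922

4224791922


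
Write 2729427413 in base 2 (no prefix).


2729427413 = 10100010101011111100000111010101 in binary

10100010101011111100000111010101


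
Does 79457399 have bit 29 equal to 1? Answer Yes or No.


0b100101111000110110001110111, bit 29 = 0. No

No


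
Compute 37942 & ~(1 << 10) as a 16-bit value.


37942 & ~(1 << 10) = 36918

36918


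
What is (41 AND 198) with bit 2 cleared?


Step 1: 41 & 198 = 0
Step 2: 0 & ~(1 << 2) = 0

0


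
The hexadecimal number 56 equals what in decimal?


56 hex = 86 decimal

86


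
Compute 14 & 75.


0b1110 & 0b1001011 = 0b1010 = 10

10


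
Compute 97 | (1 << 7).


97 | (1 << 7) = 97 | 128 = 225

225


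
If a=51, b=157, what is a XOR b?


51 ^ 157 = 174

174


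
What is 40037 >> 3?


0b1001110001100101 >> 3 = 0b1001110001100 = 5004

5004


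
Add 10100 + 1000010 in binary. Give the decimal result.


10100 + 1000010 = 1010110 = 86

86


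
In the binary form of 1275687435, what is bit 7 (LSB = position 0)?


0b1001100000010010111001000001011, position 7 = 0

0


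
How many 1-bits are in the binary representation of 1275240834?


0b1001100000000101010000110000010 has 9 set bits

9


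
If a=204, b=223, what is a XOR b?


204 ^ 223 = 19

19


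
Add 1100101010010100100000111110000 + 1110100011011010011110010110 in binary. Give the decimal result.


1100101010010100100000111110000 + 1110100011011010011110010110 = 1110011110101111110100110000110 = 1943529862

1943529862


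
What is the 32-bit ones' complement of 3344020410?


3344020410 ^ 4294967295 = 950946885

950946885


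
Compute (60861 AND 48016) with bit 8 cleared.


Step 1: 60861 & 48016 = 43408
Step 2: 43408 & ~(1 << 8) = 43152

43152


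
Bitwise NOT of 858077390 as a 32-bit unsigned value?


~0b110011001001010011100011001110 = 0b11001100110110101100011100110001 = 3436889905 (32-bit unsigned)

3436889905


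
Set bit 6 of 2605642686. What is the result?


2605642686 | (1 << 6) = 2605642686 | 64 = 2605642750

2605642750


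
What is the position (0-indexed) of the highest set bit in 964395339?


0b111001011110111000000101001011. Highest set bit at position 29

29


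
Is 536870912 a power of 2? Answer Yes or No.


0b100000000000000000000000000000. Only one bit set => Yes

Yes


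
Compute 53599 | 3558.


0b1101000101011111 | 0b110111100110 = 0b1101110111111111 = 56831

56831


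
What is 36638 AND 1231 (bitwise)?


0b1000111100011110 & 0b10011001111 = 0b10000001110 = 1038

1038


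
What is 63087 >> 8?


0b1111011001101111 >> 8 = 0b11110110 = 246

246


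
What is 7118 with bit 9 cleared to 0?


7118 & ~(1 << 9) = 6606

6606


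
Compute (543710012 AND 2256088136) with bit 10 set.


Step 1: 543710012 & 2256088136 = 6817800
Step 2: 6817800 | (1 << 10) = 6817800 | 1024 = 6818824

6818824


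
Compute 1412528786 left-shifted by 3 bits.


0b1010100001100010111101010010010 << 3 = 0b1010100001100010111101010010010000 = 11300230288

11300230288


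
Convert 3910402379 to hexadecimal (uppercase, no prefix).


3910402379 = E914014B hex

E914014B


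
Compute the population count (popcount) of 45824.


0b1011001100000000 has 5 set bits

5


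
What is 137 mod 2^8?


137 & 255 = 137

137


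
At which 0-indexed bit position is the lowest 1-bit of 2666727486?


0b10011110111100110000100000111110. Lowest set bit at position 1

1


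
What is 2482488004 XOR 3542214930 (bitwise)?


0b10010011111101111100001011000100 ^ 0b11010011001000011110100100010010 = 0b1000000110101100010101111010110 = 1087777750

1087777750


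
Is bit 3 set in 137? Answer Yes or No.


0b10001001, bit 3 = 1. Yes

Yes


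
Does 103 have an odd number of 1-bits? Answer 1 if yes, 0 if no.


0b1100111 has 5 ones => parity 1

1


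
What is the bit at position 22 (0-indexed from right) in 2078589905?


0b1111011111001001100001111010001, position 22 = 1

1


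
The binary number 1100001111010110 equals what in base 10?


1100001111010110 in decimal = 50134

50134


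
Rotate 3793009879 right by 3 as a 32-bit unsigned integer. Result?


Rotate 0b11100010000101001011110011010111 right by 3 (32-bit) = 0b11111100010000101001011110011010 = 4232222618

4232222618


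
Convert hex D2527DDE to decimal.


D2527DDE hex = 3528621534 decimal

3528621534


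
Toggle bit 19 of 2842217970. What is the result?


2842217970 ^ (1 << 19) = 2842217970 ^ 524288 = 2841693682

2841693682


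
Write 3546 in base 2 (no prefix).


3546 = 110111011010 in binary

110111011010


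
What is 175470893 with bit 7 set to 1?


175470893 | (1 << 7) = 175470893 | 128 = 175471021

175471021


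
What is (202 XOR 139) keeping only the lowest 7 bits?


Step 1: 202 ^ 139 = 65
Step 2: 65 & 127 = 65

65


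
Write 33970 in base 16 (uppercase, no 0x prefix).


33970 = 84B2 hex

84B2


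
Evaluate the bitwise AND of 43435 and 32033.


0b1010100110101011 & 0b111110100100001 = 0b10100100100001 = 10529

10529


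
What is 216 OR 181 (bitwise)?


0b11011000 | 0b10110101 = 0b11111101 = 253

253


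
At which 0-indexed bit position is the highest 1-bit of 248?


0b11111000. Highest set bit at position 7

7


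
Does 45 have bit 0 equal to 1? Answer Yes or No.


0b101101, bit 0 = 1. Yes

Yes


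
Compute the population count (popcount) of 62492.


0b1111010000011100 has 8 set bits

8


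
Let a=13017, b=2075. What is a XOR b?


13017 ^ 2075 = 15042

15042


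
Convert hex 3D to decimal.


3D hex = 61 decimal

61


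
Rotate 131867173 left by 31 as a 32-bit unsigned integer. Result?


Rotate 0b111110111000010001000100101 left by 31 (32-bit) = 0b10000011111011100001000100010010 = 2213417234

2213417234


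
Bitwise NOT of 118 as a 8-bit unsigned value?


~0b1110110 = 0b10001001 = 137 (8-bit unsigned)

137


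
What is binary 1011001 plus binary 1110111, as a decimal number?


1011001 + 1110111 = 11010000 = 208

208


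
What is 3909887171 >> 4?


0b11101001000011000010010011000011 >> 4 = 0b1110100100001100001001001100 = 244367948

244367948


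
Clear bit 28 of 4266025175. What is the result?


4266025175 & ~(1 << 28) = 3997589719

3997589719


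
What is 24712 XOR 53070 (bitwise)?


0b110000010001000 ^ 0b1100111101001110 = 0b1010111111000110 = 44998

44998


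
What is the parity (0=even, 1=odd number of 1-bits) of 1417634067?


0b1010100011111110110000100010011 has 16 ones => parity 0

0


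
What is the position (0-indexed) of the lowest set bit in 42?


0b101010. Lowest set bit at position 1

1


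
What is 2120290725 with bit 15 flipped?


2120290725 ^ (1 << 15) = 2120290725 ^ 32768 = 2120323493

2120323493


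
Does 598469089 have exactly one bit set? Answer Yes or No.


0b100011101010111110100111100001. Multiple bits set => No

No


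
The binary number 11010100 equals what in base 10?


11010100 in decimal = 212

212


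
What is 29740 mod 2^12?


29740 & 4095 = 1068

1068


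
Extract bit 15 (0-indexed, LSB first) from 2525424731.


0b10010110100001101110110001011011, position 15 = 1

1


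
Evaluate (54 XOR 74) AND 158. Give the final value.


Step 1: 54 ^ 74 = 124
Step 2: 124 & 158 = 28

28


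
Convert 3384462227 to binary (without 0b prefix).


3384462227 = 11001001101110101100101110010011 in binary

11001001101110101100101110010011


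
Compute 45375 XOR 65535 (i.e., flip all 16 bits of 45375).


45375 ^ 65535 = 20160

20160


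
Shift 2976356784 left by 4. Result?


0b10110001011001111001100110110000 << 4 = 0b101100010110011110011001101100000000 = 47621708544

47621708544


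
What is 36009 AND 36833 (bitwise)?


0b1000110010101001 & 0b1000111111100001 = 0b1000110010100001 = 36001

36001


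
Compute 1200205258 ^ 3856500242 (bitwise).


0b1000111100010011010110111001010 ^ 0b11100101110111011000011000010010 = 0b10100010010101000010101111011000 = 2723425240

2723425240


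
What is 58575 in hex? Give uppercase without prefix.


58575 = E4CF hex

E4CF


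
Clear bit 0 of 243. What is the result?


243 & ~(1 << 0) = 242

242


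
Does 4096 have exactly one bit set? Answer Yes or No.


0b1000000000000. Only one bit set => Yes

Yes


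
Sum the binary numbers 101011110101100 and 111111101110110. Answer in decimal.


101011110101100 + 111111101110110 = 1101011100100010 = 55074

55074


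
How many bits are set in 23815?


0b101110100000111 has 8 set bits

8


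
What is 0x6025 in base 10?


6025 hex = 24613 decimal

24613


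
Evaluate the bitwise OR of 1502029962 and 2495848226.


0b1011001100001110010100010001010 | 0b10010100110000111001111100100010 = 0b11011101110001111011111110101010 = 3720855466

3720855466


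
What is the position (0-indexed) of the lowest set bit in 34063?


0b1000010100001111. Lowest set bit at position 0

0


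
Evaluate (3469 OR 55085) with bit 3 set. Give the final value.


Step 1: 3469 | 55085 = 57261
Step 2: 57261 | (1 << 3) = 57261 | 8 = 57261

57261


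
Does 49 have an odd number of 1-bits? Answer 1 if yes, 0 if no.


0b110001 has 3 ones => parity 1

1


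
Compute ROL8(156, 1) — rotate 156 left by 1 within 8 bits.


Rotate 0b10011100 left by 1 (8-bit) = 0b111001 = 57

57


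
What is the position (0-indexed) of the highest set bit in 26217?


0b110011001101001. Highest set bit at position 14

14


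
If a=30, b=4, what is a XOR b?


30 ^ 4 = 26

26


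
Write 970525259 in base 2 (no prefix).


970525259 = 111001110110010000101001001011 in binary

111001110110010000101001001011


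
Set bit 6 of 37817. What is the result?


37817 | (1 << 6) = 37817 | 64 = 37881

37881


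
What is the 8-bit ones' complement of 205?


205 ^ 255 = 50

50


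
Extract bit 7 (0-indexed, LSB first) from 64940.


0b1111110110101100, position 7 = 1

1


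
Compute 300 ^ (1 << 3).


300 ^ (1 << 3) = 300 ^ 8 = 292

292


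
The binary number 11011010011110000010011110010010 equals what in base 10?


11011010011110000010011110010010 in decimal = 3665307538

3665307538


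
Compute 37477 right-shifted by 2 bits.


0b1001001001100101 >> 2 = 0b10010010011001 = 9369

9369


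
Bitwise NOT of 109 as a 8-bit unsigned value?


~0b1101101 = 0b10010010 = 146 (8-bit unsigned)

146


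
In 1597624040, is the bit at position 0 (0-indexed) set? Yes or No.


0b1011111001110011100111011101000, bit 0 = 0. No

No


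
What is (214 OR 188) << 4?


Step 1: 214 | 188 = 254
Step 2: 254 << 4 = 4064

4064


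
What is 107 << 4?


0b1101011 << 4 = 0b11010110000 = 1712

1712


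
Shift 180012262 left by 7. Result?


0b1010101110101100010011100110 << 7 = 0b10101011101011000100111001100000000 = 23041569536

23041569536


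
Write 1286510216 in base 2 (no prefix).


1286510216 = 1001100101011101001011010001000 in binary

1001100101011101001011010001000


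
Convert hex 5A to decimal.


5A hex = 90 decimal

90


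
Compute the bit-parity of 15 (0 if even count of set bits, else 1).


0b1111 has 4 ones => parity 0

0


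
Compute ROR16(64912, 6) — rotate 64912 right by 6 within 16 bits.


Rotate 0b1111110110010000 right by 6 (16-bit) = 0b100001111110110 = 17398

17398
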